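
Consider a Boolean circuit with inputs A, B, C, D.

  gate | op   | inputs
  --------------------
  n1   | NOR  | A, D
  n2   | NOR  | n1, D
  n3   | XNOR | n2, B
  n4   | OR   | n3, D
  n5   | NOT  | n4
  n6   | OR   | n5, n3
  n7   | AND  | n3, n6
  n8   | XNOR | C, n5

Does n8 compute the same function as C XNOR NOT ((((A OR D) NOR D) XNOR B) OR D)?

n1 = A NOR D
n2 = n1 NOR D = (A NOR D) NOR D
n3 = n2 XNOR B = ((A NOR D) NOR D) XNOR B
n4 = n3 OR D = (((A NOR D) NOR D) XNOR B) OR D
n5 = NOT n4 = NOT ((((A NOR D) NOR D) XNOR B) OR D)
n8 = C XNOR n5 = C XNOR NOT ((((A NOR D) NOR D) XNOR B) OR D)
At A=0, B=0, C=0, D=0: circuit gives 1, formula gives 0.

No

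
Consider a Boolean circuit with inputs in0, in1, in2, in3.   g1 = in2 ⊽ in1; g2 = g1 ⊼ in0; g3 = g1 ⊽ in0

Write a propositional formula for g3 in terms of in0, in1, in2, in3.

(in2 ⊽ in1) ⊽ in0

g1 = in2 ⊽ in1
g3 = g1 ⊽ in0 = (in2 ⊽ in1) ⊽ in0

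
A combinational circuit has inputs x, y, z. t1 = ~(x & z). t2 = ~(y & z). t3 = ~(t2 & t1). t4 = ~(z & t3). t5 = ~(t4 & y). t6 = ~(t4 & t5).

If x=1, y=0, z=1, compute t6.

1

t1 = ~(1 & 1) = 0
t2 = ~(0 & 1) = 1
t3 = ~(1 & 0) = 1
t4 = ~(1 & 1) = 0
t5 = ~(0 & 0) = 1
t6 = ~(0 & 1) = 1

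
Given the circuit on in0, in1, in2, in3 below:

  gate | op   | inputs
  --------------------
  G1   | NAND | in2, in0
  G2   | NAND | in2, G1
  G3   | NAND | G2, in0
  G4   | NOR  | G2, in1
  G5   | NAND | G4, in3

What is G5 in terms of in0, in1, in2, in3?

((in2 NAND (in2 NAND in0)) NOR in1) NAND in3

G1 = in2 NAND in0
G2 = in2 NAND G1 = in2 NAND (in2 NAND in0)
G4 = G2 NOR in1 = (in2 NAND (in2 NAND in0)) NOR in1
G5 = G4 NAND in3 = ((in2 NAND (in2 NAND in0)) NOR in1) NAND in3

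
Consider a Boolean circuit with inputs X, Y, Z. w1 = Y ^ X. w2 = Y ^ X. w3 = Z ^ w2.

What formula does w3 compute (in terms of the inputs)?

w2 = Y ^ X
w3 = Z ^ w2 = Z ^ (Y ^ X)

Z ^ (Y ^ X)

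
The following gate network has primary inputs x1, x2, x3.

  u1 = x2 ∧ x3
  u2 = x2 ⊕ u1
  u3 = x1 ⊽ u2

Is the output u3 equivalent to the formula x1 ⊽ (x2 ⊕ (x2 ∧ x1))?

u1 = x2 ∧ x3
u2 = x2 ⊕ u1 = x2 ⊕ (x2 ∧ x3)
u3 = x1 ⊽ u2 = x1 ⊽ (x2 ⊕ (x2 ∧ x3))
At x1=0, x2=1, x3=1: circuit gives 1, formula gives 0.

No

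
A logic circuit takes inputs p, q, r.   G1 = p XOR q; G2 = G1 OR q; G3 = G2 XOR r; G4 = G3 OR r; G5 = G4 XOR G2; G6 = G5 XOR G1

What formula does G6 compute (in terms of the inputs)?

G1 = p XOR q
G2 = G1 OR q = (p XOR q) OR q
G3 = G2 XOR r = ((p XOR q) OR q) XOR r
G4 = G3 OR r = (((p XOR q) OR q) XOR r) OR r
G5 = G4 XOR G2 = ((((p XOR q) OR q) XOR r) OR r) XOR ((p XOR q) OR q)
G6 = G5 XOR G1 = (((((p XOR q) OR q) XOR r) OR r) XOR ((p XOR q) OR q)) XOR (p XOR q)

(((((p XOR q) OR q) XOR r) OR r) XOR ((p XOR q) OR q)) XOR (p XOR q)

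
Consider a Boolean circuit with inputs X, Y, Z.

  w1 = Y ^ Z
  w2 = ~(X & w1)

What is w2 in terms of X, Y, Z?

w1 = Y ^ Z
w2 = ~(X & w1) = ~(X & (Y ^ Z))

~(X & (Y ^ Z))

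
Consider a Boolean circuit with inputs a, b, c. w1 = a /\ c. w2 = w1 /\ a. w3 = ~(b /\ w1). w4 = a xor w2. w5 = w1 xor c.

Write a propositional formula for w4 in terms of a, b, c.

w1 = a /\ c
w2 = w1 /\ a = (a /\ c) /\ a
w4 = a xor w2 = a xor ((a /\ c) /\ a)

a xor ((a /\ c) /\ a)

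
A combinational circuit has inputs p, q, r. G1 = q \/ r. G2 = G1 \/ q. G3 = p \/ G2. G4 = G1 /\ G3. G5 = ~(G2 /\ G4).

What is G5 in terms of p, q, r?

G1 = q \/ r
G2 = G1 \/ q = (q \/ r) \/ q
G3 = p \/ G2 = p \/ ((q \/ r) \/ q)
G4 = G1 /\ G3 = (q \/ r) /\ (p \/ ((q \/ r) \/ q))
G5 = ~(G2 /\ G4) = ~(((q \/ r) \/ q) /\ ((q \/ r) /\ (p \/ ((q \/ r) \/ q))))

~(((q \/ r) \/ q) /\ ((q \/ r) /\ (p \/ ((q \/ r) \/ q))))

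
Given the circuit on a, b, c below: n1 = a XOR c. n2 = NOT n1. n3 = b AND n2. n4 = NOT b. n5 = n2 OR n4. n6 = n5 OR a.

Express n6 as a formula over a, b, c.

(NOT (a XOR c) OR NOT b) OR a

n1 = a XOR c
n2 = NOT n1 = NOT (a XOR c)
n4 = NOT b
n5 = n2 OR n4 = NOT (a XOR c) OR NOT b
n6 = n5 OR a = (NOT (a XOR c) OR NOT b) OR a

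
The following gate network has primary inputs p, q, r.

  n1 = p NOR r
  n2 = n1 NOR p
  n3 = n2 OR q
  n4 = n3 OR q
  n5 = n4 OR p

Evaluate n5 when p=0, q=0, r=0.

n1 = 0 NOR 0 = 1
n2 = 1 NOR 0 = 0
n3 = 0 OR 0 = 0
n4 = 0 OR 0 = 0
n5 = 0 OR 0 = 0

0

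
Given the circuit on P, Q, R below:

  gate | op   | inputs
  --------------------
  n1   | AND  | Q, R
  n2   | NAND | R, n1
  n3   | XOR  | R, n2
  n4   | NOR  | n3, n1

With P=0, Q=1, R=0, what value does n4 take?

n1 = 1 AND 0 = 0
n2 = 0 NAND 0 = 1
n3 = 0 XOR 1 = 1
n4 = 1 NOR 0 = 0

0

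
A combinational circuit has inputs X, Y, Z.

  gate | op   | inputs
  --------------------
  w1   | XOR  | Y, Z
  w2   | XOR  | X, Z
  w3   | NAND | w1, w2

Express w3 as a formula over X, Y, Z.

w1 = Y XOR Z
w2 = X XOR Z
w3 = w1 NAND w2 = (Y XOR Z) NAND (X XOR Z)

(Y XOR Z) NAND (X XOR Z)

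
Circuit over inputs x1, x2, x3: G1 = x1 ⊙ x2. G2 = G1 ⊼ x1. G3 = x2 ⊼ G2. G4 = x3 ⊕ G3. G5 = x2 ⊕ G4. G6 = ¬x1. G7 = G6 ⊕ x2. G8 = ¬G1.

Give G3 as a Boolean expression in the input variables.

x2 ⊼ ((x1 ⊙ x2) ⊼ x1)

G1 = x1 ⊙ x2
G2 = G1 ⊼ x1 = (x1 ⊙ x2) ⊼ x1
G3 = x2 ⊼ G2 = x2 ⊼ ((x1 ⊙ x2) ⊼ x1)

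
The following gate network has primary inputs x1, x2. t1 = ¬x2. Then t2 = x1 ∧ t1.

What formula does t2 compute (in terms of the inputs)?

x1 ∧ ¬x2

t1 = ¬x2
t2 = x1 ∧ t1 = x1 ∧ ¬x2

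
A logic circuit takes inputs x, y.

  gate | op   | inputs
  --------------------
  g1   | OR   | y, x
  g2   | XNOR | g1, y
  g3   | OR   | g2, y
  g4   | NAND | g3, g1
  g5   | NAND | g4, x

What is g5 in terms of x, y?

((((y OR x) XNOR y) OR y) NAND (y OR x)) NAND x

g1 = y OR x
g2 = g1 XNOR y = (y OR x) XNOR y
g3 = g2 OR y = ((y OR x) XNOR y) OR y
g4 = g3 NAND g1 = (((y OR x) XNOR y) OR y) NAND (y OR x)
g5 = g4 NAND x = ((((y OR x) XNOR y) OR y) NAND (y OR x)) NAND x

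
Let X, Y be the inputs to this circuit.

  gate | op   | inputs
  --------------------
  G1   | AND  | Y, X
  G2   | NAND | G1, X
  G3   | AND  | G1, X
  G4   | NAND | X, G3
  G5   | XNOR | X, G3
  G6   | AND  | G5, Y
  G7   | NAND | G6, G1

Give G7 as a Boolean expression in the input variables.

((X XNOR ((Y AND X) AND X)) AND Y) NAND (Y AND X)

G1 = Y AND X
G3 = G1 AND X = (Y AND X) AND X
G5 = X XNOR G3 = X XNOR ((Y AND X) AND X)
G6 = G5 AND Y = (X XNOR ((Y AND X) AND X)) AND Y
G7 = G6 NAND G1 = ((X XNOR ((Y AND X) AND X)) AND Y) NAND (Y AND X)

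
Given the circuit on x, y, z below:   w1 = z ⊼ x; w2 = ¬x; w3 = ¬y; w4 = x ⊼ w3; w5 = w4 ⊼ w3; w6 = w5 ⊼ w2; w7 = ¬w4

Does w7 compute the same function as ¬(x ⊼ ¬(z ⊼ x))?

w3 = ¬y
w4 = x ⊼ w3 = x ⊼ ¬y
w7 = ¬w4 = ¬(x ⊼ ¬y)
At x=1, y=0, z=0: circuit gives 1, formula gives 0.

No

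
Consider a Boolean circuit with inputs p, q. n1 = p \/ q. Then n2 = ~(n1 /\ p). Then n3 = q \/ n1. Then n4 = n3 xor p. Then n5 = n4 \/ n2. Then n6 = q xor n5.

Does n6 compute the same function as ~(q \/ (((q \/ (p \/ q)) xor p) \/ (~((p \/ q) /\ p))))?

n1 = p \/ q
n2 = ~(n1 /\ p) = ~((p \/ q) /\ p)
n3 = q \/ n1 = q \/ (p \/ q)
n4 = n3 xor p = (q \/ (p \/ q)) xor p
n5 = n4 \/ n2 = ((q \/ (p \/ q)) xor p) \/ (~((p \/ q) /\ p))
n6 = q xor n5 = q xor (((q \/ (p \/ q)) xor p) \/ (~((p \/ q) /\ p)))
At p=0, q=0: circuit gives 1, formula gives 0.

No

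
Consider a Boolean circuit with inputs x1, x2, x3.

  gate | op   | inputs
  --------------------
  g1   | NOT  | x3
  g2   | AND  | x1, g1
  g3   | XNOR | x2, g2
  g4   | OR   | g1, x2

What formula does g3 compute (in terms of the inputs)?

g1 = NOT x3
g2 = x1 AND g1 = x1 AND NOT x3
g3 = x2 XNOR g2 = x2 XNOR (x1 AND NOT x3)

x2 XNOR (x1 AND NOT x3)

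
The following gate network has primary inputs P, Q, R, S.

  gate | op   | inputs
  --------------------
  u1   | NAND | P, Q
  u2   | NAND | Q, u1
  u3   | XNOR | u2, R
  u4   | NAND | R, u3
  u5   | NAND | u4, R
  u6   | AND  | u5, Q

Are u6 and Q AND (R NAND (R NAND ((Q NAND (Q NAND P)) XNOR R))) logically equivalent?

Yes

u1 = P NAND Q
u2 = Q NAND u1 = Q NAND (P NAND Q)
u3 = u2 XNOR R = (Q NAND (P NAND Q)) XNOR R
u4 = R NAND u3 = R NAND ((Q NAND (P NAND Q)) XNOR R)
u5 = u4 NAND R = (R NAND ((Q NAND (P NAND Q)) XNOR R)) NAND R
u6 = u5 AND Q = ((R NAND ((Q NAND (P NAND Q)) XNOR R)) NAND R) AND Q
At P=0, Q=0, R=0, S=0: circuit gives 0, formula gives 0.
At P=0, Q=1, R=0, S=0: circuit gives 1, formula gives 1.
Agrees on all 16 inputs.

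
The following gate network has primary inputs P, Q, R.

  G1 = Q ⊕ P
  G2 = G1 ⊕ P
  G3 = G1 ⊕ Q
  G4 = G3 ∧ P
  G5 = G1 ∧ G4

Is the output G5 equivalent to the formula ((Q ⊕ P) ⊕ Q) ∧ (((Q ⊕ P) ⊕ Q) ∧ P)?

No

G1 = Q ⊕ P
G3 = G1 ⊕ Q = (Q ⊕ P) ⊕ Q
G4 = G3 ∧ P = ((Q ⊕ P) ⊕ Q) ∧ P
G5 = G1 ∧ G4 = (Q ⊕ P) ∧ (((Q ⊕ P) ⊕ Q) ∧ P)
At P=1, Q=1, R=0: circuit gives 0, formula gives 1.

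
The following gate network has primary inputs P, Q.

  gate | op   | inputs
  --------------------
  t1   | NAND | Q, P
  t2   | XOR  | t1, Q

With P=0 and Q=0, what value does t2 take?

1

t1 = 0 NAND 0 = 1
t2 = 1 XOR 0 = 1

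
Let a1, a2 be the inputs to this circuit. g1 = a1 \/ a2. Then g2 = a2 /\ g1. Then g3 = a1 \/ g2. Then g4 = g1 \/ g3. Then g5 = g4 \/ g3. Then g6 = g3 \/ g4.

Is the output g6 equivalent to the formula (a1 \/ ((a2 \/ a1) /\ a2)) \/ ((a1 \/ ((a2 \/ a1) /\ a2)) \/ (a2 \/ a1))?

Yes

g1 = a1 \/ a2
g2 = a2 /\ g1 = a2 /\ (a1 \/ a2)
g3 = a1 \/ g2 = a1 \/ (a2 /\ (a1 \/ a2))
g4 = g1 \/ g3 = (a1 \/ a2) \/ (a1 \/ (a2 /\ (a1 \/ a2)))
g6 = g3 \/ g4 = (a1 \/ (a2 /\ (a1 \/ a2))) \/ ((a1 \/ a2) \/ (a1 \/ (a2 /\ (a1 \/ a2))))
At a1=0, a2=0: circuit gives 0, formula gives 0.
At a1=0, a2=1: circuit gives 1, formula gives 1.
Agrees on all 4 inputs.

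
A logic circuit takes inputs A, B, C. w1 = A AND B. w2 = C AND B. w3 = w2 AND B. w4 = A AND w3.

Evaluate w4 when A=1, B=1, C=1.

w2 = 1 AND 1 = 1
w3 = 1 AND 1 = 1
w4 = 1 AND 1 = 1

1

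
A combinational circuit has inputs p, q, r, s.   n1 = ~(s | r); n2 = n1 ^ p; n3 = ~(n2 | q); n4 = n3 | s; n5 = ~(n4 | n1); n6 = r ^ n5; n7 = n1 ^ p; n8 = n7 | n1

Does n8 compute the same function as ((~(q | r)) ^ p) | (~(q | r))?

No

n1 = ~(s | r)
n7 = n1 ^ p = (~(s | r)) ^ p
n8 = n7 | n1 = ((~(s | r)) ^ p) | (~(s | r))
At p=0, q=0, r=0, s=1: circuit gives 0, formula gives 1.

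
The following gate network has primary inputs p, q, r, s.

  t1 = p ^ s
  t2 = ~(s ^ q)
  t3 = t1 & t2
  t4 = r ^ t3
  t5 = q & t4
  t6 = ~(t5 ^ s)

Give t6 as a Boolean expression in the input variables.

~((q & (r ^ ((p ^ s) & (~(s ^ q))))) ^ s)

t1 = p ^ s
t2 = ~(s ^ q)
t3 = t1 & t2 = (p ^ s) & (~(s ^ q))
t4 = r ^ t3 = r ^ ((p ^ s) & (~(s ^ q)))
t5 = q & t4 = q & (r ^ ((p ^ s) & (~(s ^ q))))
t6 = ~(t5 ^ s) = ~((q & (r ^ ((p ^ s) & (~(s ^ q))))) ^ s)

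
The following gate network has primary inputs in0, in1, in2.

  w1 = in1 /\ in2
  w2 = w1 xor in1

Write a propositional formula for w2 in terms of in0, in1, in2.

w1 = in1 /\ in2
w2 = w1 xor in1 = (in1 /\ in2) xor in1

(in1 /\ in2) xor in1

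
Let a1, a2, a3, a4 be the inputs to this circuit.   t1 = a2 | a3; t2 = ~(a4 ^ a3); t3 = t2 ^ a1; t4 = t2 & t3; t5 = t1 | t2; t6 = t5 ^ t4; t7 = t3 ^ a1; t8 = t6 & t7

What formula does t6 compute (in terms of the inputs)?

t1 = a2 | a3
t2 = ~(a4 ^ a3)
t3 = t2 ^ a1 = (~(a4 ^ a3)) ^ a1
t4 = t2 & t3 = (~(a4 ^ a3)) & ((~(a4 ^ a3)) ^ a1)
t5 = t1 | t2 = (a2 | a3) | (~(a4 ^ a3))
t6 = t5 ^ t4 = ((a2 | a3) | (~(a4 ^ a3))) ^ ((~(a4 ^ a3)) & ((~(a4 ^ a3)) ^ a1))

((a2 | a3) | (~(a4 ^ a3))) ^ ((~(a4 ^ a3)) & ((~(a4 ^ a3)) ^ a1))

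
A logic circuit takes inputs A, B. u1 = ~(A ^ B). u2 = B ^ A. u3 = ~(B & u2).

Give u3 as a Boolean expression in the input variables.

u2 = B ^ A
u3 = ~(B & u2) = ~(B & (B ^ A))

~(B & (B ^ A))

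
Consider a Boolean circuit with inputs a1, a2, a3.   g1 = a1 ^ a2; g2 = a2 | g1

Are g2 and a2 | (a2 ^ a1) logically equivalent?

Yes

g1 = a1 ^ a2
g2 = a2 | g1 = a2 | (a1 ^ a2)
At a1=0, a2=0, a3=0: circuit gives 0, formula gives 0.
At a1=0, a2=1, a3=0: circuit gives 1, formula gives 1.
Agrees on all 8 inputs.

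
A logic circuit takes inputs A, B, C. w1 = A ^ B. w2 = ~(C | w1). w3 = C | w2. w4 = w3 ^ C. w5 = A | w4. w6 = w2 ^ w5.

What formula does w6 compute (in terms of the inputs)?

w1 = A ^ B
w2 = ~(C | w1) = ~(C | (A ^ B))
w3 = C | w2 = C | (~(C | (A ^ B)))
w4 = w3 ^ C = (C | (~(C | (A ^ B)))) ^ C
w5 = A | w4 = A | ((C | (~(C | (A ^ B)))) ^ C)
w6 = w2 ^ w5 = (~(C | (A ^ B))) ^ (A | ((C | (~(C | (A ^ B)))) ^ C))

(~(C | (A ^ B))) ^ (A | ((C | (~(C | (A ^ B)))) ^ C))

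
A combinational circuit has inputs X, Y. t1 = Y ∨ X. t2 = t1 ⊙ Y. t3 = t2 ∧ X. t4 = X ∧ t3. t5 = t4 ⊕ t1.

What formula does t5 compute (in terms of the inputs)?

(X ∧ (((Y ∨ X) ⊙ Y) ∧ X)) ⊕ (Y ∨ X)

t1 = Y ∨ X
t2 = t1 ⊙ Y = (Y ∨ X) ⊙ Y
t3 = t2 ∧ X = ((Y ∨ X) ⊙ Y) ∧ X
t4 = X ∧ t3 = X ∧ (((Y ∨ X) ⊙ Y) ∧ X)
t5 = t4 ⊕ t1 = (X ∧ (((Y ∨ X) ⊙ Y) ∧ X)) ⊕ (Y ∨ X)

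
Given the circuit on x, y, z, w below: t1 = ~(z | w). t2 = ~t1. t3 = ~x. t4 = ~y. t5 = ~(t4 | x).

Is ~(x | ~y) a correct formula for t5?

Yes

t4 = ~y
t5 = ~(t4 | x) = ~(~y | x)
At x=0, y=0, z=0, w=0: circuit gives 0, formula gives 0.
At x=0, y=1, z=0, w=0: circuit gives 1, formula gives 1.
Agrees on all 16 inputs.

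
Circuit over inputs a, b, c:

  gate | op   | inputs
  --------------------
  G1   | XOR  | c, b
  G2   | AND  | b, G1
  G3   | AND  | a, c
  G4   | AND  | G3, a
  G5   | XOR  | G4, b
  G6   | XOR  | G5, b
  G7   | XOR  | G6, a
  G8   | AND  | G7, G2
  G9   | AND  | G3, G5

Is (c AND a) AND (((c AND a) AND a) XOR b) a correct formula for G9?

G3 = a AND c
G4 = G3 AND a = (a AND c) AND a
G5 = G4 XOR b = ((a AND c) AND a) XOR b
G9 = G3 AND G5 = (a AND c) AND (((a AND c) AND a) XOR b)
At a=0, b=0, c=0: circuit gives 0, formula gives 0.
At a=1, b=0, c=1: circuit gives 1, formula gives 1.
Agrees on all 8 inputs.

Yes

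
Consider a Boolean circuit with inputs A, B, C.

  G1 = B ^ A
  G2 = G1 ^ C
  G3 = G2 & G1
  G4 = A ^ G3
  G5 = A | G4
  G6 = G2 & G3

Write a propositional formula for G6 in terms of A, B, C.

((B ^ A) ^ C) & (((B ^ A) ^ C) & (B ^ A))

G1 = B ^ A
G2 = G1 ^ C = (B ^ A) ^ C
G3 = G2 & G1 = ((B ^ A) ^ C) & (B ^ A)
G6 = G2 & G3 = ((B ^ A) ^ C) & (((B ^ A) ^ C) & (B ^ A))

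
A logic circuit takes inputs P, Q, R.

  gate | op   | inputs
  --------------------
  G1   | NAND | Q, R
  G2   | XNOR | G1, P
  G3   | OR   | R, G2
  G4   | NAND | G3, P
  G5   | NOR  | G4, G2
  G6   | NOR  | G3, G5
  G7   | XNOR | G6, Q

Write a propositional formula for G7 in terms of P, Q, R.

((R OR ((Q NAND R) XNOR P)) NOR (((R OR ((Q NAND R) XNOR P)) NAND P) NOR ((Q NAND R) XNOR P))) XNOR Q

G1 = Q NAND R
G2 = G1 XNOR P = (Q NAND R) XNOR P
G3 = R OR G2 = R OR ((Q NAND R) XNOR P)
G4 = G3 NAND P = (R OR ((Q NAND R) XNOR P)) NAND P
G5 = G4 NOR G2 = ((R OR ((Q NAND R) XNOR P)) NAND P) NOR ((Q NAND R) XNOR P)
G6 = G3 NOR G5 = (R OR ((Q NAND R) XNOR P)) NOR (((R OR ((Q NAND R) XNOR P)) NAND P) NOR ((Q NAND R) XNOR P))
G7 = G6 XNOR Q = ((R OR ((Q NAND R) XNOR P)) NOR (((R OR ((Q NAND R) XNOR P)) NAND P) NOR ((Q NAND R) XNOR P))) XNOR Q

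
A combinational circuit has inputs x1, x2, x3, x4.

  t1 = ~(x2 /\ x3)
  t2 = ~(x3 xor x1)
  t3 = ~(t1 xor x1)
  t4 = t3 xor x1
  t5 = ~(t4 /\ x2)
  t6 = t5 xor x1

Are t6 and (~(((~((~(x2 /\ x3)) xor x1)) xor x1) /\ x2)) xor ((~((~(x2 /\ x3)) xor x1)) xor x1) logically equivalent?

t1 = ~(x2 /\ x3)
t3 = ~(t1 xor x1) = ~((~(x2 /\ x3)) xor x1)
t4 = t3 xor x1 = (~((~(x2 /\ x3)) xor x1)) xor x1
t5 = ~(t4 /\ x2) = ~(((~((~(x2 /\ x3)) xor x1)) xor x1) /\ x2)
t6 = t5 xor x1 = (~(((~((~(x2 /\ x3)) xor x1)) xor x1) /\ x2)) xor x1
At x1=0, x2=1, x3=1, x4=0: circuit gives 0, formula gives 1.

No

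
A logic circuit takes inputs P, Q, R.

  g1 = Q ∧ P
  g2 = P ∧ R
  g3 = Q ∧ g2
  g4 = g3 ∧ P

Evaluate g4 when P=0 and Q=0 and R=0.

0

g2 = 0 ∧ 0 = 0
g3 = 0 ∧ 0 = 0
g4 = 0 ∧ 0 = 0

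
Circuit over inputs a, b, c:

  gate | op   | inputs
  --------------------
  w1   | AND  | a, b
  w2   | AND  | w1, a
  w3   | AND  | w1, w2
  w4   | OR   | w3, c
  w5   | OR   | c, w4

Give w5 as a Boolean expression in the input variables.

w1 = a AND b
w2 = w1 AND a = (a AND b) AND a
w3 = w1 AND w2 = (a AND b) AND ((a AND b) AND a)
w4 = w3 OR c = ((a AND b) AND ((a AND b) AND a)) OR c
w5 = c OR w4 = c OR (((a AND b) AND ((a AND b) AND a)) OR c)

c OR (((a AND b) AND ((a AND b) AND a)) OR c)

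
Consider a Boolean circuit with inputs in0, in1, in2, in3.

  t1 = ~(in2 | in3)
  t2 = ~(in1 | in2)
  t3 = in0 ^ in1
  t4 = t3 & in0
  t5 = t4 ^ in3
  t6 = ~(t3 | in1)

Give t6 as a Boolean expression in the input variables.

~((in0 ^ in1) | in1)

t3 = in0 ^ in1
t6 = ~(t3 | in1) = ~((in0 ^ in1) | in1)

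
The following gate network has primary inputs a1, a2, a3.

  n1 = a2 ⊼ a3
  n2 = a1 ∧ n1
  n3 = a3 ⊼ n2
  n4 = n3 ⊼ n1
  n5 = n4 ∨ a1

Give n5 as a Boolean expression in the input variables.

n1 = a2 ⊼ a3
n2 = a1 ∧ n1 = a1 ∧ (a2 ⊼ a3)
n3 = a3 ⊼ n2 = a3 ⊼ (a1 ∧ (a2 ⊼ a3))
n4 = n3 ⊼ n1 = (a3 ⊼ (a1 ∧ (a2 ⊼ a3))) ⊼ (a2 ⊼ a3)
n5 = n4 ∨ a1 = ((a3 ⊼ (a1 ∧ (a2 ⊼ a3))) ⊼ (a2 ⊼ a3)) ∨ a1

((a3 ⊼ (a1 ∧ (a2 ⊼ a3))) ⊼ (a2 ⊼ a3)) ∨ a1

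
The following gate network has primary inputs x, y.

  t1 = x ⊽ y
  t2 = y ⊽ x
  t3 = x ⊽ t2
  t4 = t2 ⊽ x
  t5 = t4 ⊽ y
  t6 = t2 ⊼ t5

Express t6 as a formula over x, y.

t2 = y ⊽ x
t4 = t2 ⊽ x = (y ⊽ x) ⊽ x
t5 = t4 ⊽ y = ((y ⊽ x) ⊽ x) ⊽ y
t6 = t2 ⊼ t5 = (y ⊽ x) ⊼ (((y ⊽ x) ⊽ x) ⊽ y)

(y ⊽ x) ⊼ (((y ⊽ x) ⊽ x) ⊽ y)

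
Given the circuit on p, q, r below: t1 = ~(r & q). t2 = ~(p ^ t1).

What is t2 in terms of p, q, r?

~(p ^ (~(r & q)))

t1 = ~(r & q)
t2 = ~(p ^ t1) = ~(p ^ (~(r & q)))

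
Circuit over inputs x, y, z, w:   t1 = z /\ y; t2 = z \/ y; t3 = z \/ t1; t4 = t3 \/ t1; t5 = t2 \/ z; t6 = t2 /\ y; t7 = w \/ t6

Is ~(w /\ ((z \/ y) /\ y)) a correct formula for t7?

t2 = z \/ y
t6 = t2 /\ y = (z \/ y) /\ y
t7 = w \/ t6 = w \/ ((z \/ y) /\ y)
At x=0, y=0, z=0, w=0: circuit gives 0, formula gives 1.

No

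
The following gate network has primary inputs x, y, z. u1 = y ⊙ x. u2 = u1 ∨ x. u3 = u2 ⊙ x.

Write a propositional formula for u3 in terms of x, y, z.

u1 = y ⊙ x
u2 = u1 ∨ x = (y ⊙ x) ∨ x
u3 = u2 ⊙ x = ((y ⊙ x) ∨ x) ⊙ x

((y ⊙ x) ∨ x) ⊙ x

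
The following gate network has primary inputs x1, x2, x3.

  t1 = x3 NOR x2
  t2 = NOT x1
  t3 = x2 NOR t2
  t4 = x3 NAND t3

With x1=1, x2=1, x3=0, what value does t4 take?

1

t2 = NOT 1 = 0
t3 = 1 NOR 0 = 0
t4 = 0 NAND 0 = 1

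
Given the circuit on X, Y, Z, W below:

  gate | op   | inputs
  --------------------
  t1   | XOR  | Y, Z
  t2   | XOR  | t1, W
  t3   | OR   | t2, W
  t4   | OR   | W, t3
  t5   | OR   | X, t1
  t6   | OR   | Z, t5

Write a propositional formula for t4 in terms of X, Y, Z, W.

t1 = Y XOR Z
t2 = t1 XOR W = (Y XOR Z) XOR W
t3 = t2 OR W = ((Y XOR Z) XOR W) OR W
t4 = W OR t3 = W OR (((Y XOR Z) XOR W) OR W)

W OR (((Y XOR Z) XOR W) OR W)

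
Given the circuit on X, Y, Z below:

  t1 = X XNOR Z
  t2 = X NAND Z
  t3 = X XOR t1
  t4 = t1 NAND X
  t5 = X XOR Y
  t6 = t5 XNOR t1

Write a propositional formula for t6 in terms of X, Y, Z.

t1 = X XNOR Z
t5 = X XOR Y
t6 = t5 XNOR t1 = (X XOR Y) XNOR (X XNOR Z)

(X XOR Y) XNOR (X XNOR Z)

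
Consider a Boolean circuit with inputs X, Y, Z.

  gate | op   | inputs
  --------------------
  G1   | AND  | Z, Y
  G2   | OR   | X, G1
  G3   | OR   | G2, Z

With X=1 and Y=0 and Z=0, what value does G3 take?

1

G1 = 0 AND 0 = 0
G2 = 1 OR 0 = 1
G3 = 1 OR 0 = 1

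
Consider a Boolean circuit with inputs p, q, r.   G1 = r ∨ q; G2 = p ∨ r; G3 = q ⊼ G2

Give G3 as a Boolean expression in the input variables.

G2 = p ∨ r
G3 = q ⊼ G2 = q ⊼ (p ∨ r)

q ⊼ (p ∨ r)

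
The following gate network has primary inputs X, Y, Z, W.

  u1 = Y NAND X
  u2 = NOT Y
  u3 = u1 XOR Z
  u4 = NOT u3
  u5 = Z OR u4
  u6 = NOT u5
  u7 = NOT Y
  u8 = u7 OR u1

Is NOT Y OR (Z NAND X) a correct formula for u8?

No

u1 = Y NAND X
u7 = NOT Y
u8 = u7 OR u1 = NOT Y OR (Y NAND X)
At X=1, Y=1, Z=0, W=0: circuit gives 0, formula gives 1.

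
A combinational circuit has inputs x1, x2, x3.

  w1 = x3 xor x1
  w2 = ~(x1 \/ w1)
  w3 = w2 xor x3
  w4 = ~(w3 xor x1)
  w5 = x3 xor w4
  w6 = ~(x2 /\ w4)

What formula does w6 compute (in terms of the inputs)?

~(x2 /\ (~(((~(x1 \/ (x3 xor x1))) xor x3) xor x1)))

w1 = x3 xor x1
w2 = ~(x1 \/ w1) = ~(x1 \/ (x3 xor x1))
w3 = w2 xor x3 = (~(x1 \/ (x3 xor x1))) xor x3
w4 = ~(w3 xor x1) = ~(((~(x1 \/ (x3 xor x1))) xor x3) xor x1)
w6 = ~(x2 /\ w4) = ~(x2 /\ (~(((~(x1 \/ (x3 xor x1))) xor x3) xor x1)))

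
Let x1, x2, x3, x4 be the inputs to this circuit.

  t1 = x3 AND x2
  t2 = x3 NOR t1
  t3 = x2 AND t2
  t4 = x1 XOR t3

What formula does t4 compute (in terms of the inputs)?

x1 XOR (x2 AND (x3 NOR (x3 AND x2)))

t1 = x3 AND x2
t2 = x3 NOR t1 = x3 NOR (x3 AND x2)
t3 = x2 AND t2 = x2 AND (x3 NOR (x3 AND x2))
t4 = x1 XOR t3 = x1 XOR (x2 AND (x3 NOR (x3 AND x2)))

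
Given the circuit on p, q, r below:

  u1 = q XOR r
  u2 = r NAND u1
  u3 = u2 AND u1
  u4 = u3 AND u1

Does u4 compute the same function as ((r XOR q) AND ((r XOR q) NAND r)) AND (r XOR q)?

u1 = q XOR r
u2 = r NAND u1 = r NAND (q XOR r)
u3 = u2 AND u1 = (r NAND (q XOR r)) AND (q XOR r)
u4 = u3 AND u1 = ((r NAND (q XOR r)) AND (q XOR r)) AND (q XOR r)
At p=0, q=0, r=0: circuit gives 0, formula gives 0.
At p=0, q=1, r=0: circuit gives 1, formula gives 1.
Agrees on all 8 inputs.

Yes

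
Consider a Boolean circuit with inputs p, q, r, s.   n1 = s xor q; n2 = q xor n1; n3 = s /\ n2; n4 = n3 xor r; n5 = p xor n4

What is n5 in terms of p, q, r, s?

p xor ((s /\ (q xor (s xor q))) xor r)

n1 = s xor q
n2 = q xor n1 = q xor (s xor q)
n3 = s /\ n2 = s /\ (q xor (s xor q))
n4 = n3 xor r = (s /\ (q xor (s xor q))) xor r
n5 = p xor n4 = p xor ((s /\ (q xor (s xor q))) xor r)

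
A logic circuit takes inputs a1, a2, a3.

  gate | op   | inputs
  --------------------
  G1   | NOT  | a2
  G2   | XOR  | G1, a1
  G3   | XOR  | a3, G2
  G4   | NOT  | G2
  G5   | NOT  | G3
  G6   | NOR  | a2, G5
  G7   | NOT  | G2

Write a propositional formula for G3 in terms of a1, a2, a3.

a3 XOR (NOT a2 XOR a1)

G1 = NOT a2
G2 = G1 XOR a1 = NOT a2 XOR a1
G3 = a3 XOR G2 = a3 XOR (NOT a2 XOR a1)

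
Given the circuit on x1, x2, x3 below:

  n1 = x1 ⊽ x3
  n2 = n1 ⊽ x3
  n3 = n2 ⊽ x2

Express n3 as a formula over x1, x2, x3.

((x1 ⊽ x3) ⊽ x3) ⊽ x2

n1 = x1 ⊽ x3
n2 = n1 ⊽ x3 = (x1 ⊽ x3) ⊽ x3
n3 = n2 ⊽ x2 = ((x1 ⊽ x3) ⊽ x3) ⊽ x2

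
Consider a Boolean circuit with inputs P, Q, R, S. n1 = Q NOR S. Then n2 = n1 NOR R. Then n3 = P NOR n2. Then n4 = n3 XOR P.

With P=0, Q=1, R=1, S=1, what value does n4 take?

n1 = 1 NOR 1 = 0
n2 = 0 NOR 1 = 0
n3 = 0 NOR 0 = 1
n4 = 1 XOR 0 = 1

1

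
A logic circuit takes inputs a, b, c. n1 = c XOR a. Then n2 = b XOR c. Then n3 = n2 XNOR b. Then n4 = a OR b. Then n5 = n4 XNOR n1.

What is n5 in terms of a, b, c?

n1 = c XOR a
n4 = a OR b
n5 = n4 XNOR n1 = (a OR b) XNOR (c XOR a)

(a OR b) XNOR (c XOR a)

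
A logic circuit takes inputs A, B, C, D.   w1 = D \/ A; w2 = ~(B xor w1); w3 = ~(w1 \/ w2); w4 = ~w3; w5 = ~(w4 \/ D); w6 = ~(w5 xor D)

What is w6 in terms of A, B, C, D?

~((~(~(~((D \/ A) \/ (~(B xor (D \/ A))))) \/ D)) xor D)

w1 = D \/ A
w2 = ~(B xor w1) = ~(B xor (D \/ A))
w3 = ~(w1 \/ w2) = ~((D \/ A) \/ (~(B xor (D \/ A))))
w4 = ~w3 = ~(~((D \/ A) \/ (~(B xor (D \/ A)))))
w5 = ~(w4 \/ D) = ~(~(~((D \/ A) \/ (~(B xor (D \/ A))))) \/ D)
w6 = ~(w5 xor D) = ~((~(~(~((D \/ A) \/ (~(B xor (D \/ A))))) \/ D)) xor D)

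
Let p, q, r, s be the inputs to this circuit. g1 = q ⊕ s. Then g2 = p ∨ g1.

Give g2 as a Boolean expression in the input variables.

g1 = q ⊕ s
g2 = p ∨ g1 = p ∨ (q ⊕ s)

p ∨ (q ⊕ s)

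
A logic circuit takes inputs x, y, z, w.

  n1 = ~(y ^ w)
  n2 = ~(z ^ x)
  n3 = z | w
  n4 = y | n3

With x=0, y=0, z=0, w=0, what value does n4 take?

0

n3 = 0 | 0 = 0
n4 = 0 | 0 = 0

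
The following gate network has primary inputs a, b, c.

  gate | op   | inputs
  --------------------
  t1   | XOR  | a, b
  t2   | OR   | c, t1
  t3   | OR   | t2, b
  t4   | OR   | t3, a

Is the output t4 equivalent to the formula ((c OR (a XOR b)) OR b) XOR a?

t1 = a XOR b
t2 = c OR t1 = c OR (a XOR b)
t3 = t2 OR b = (c OR (a XOR b)) OR b
t4 = t3 OR a = ((c OR (a XOR b)) OR b) OR a
At a=1, b=0, c=0: circuit gives 1, formula gives 0.

No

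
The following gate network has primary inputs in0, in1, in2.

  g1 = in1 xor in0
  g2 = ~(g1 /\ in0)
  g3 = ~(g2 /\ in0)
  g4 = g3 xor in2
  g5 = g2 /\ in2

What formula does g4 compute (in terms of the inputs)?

(~((~((in1 xor in0) /\ in0)) /\ in0)) xor in2

g1 = in1 xor in0
g2 = ~(g1 /\ in0) = ~((in1 xor in0) /\ in0)
g3 = ~(g2 /\ in0) = ~((~((in1 xor in0) /\ in0)) /\ in0)
g4 = g3 xor in2 = (~((~((in1 xor in0) /\ in0)) /\ in0)) xor in2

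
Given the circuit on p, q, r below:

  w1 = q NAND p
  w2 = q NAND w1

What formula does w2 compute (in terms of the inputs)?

w1 = q NAND p
w2 = q NAND w1 = q NAND (q NAND p)

q NAND (q NAND p)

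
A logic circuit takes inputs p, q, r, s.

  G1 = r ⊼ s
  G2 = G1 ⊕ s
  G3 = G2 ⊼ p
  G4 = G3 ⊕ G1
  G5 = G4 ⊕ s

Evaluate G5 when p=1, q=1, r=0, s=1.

G1 = 0 ⊼ 1 = 1
G2 = 1 ⊕ 1 = 0
G3 = 0 ⊼ 1 = 1
G4 = 1 ⊕ 1 = 0
G5 = 0 ⊕ 1 = 1

1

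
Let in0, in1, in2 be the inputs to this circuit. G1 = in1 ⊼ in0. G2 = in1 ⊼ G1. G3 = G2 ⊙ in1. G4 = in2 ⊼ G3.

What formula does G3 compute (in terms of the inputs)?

(in1 ⊼ (in1 ⊼ in0)) ⊙ in1

G1 = in1 ⊼ in0
G2 = in1 ⊼ G1 = in1 ⊼ (in1 ⊼ in0)
G3 = G2 ⊙ in1 = (in1 ⊼ (in1 ⊼ in0)) ⊙ in1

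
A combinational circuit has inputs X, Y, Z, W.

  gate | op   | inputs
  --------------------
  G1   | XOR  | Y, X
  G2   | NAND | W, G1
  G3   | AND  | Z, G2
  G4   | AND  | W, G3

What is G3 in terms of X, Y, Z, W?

Z AND (W NAND (Y XOR X))

G1 = Y XOR X
G2 = W NAND G1 = W NAND (Y XOR X)
G3 = Z AND G2 = Z AND (W NAND (Y XOR X))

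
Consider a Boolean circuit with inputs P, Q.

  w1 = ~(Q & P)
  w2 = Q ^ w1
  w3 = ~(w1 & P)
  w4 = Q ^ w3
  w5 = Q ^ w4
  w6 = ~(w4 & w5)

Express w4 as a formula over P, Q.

w1 = ~(Q & P)
w3 = ~(w1 & P) = ~((~(Q & P)) & P)
w4 = Q ^ w3 = Q ^ (~((~(Q & P)) & P))

Q ^ (~((~(Q & P)) & P))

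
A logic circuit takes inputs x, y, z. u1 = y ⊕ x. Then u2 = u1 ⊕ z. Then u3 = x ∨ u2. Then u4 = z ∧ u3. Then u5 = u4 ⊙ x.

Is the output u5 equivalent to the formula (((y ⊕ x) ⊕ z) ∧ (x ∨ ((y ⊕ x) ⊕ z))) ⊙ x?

u1 = y ⊕ x
u2 = u1 ⊕ z = (y ⊕ x) ⊕ z
u3 = x ∨ u2 = x ∨ ((y ⊕ x) ⊕ z)
u4 = z ∧ u3 = z ∧ (x ∨ ((y ⊕ x) ⊕ z))
u5 = u4 ⊙ x = (z ∧ (x ∨ ((y ⊕ x) ⊕ z))) ⊙ x
At x=0, y=1, z=0: circuit gives 1, formula gives 0.

No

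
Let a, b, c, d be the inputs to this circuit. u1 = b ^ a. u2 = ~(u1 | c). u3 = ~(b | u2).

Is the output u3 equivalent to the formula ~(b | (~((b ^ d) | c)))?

u1 = b ^ a
u2 = ~(u1 | c) = ~((b ^ a) | c)
u3 = ~(b | u2) = ~(b | (~((b ^ a) | c)))
At a=0, b=0, c=0, d=1: circuit gives 0, formula gives 1.

No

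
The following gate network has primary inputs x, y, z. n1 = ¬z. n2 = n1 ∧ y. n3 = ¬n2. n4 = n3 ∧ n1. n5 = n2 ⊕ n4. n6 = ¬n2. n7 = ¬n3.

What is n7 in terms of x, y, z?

n1 = ¬z
n2 = n1 ∧ y = ¬z ∧ y
n3 = ¬n2 = ¬(¬z ∧ y)
n7 = ¬n3 = ¬¬(¬z ∧ y)

¬¬(¬z ∧ y)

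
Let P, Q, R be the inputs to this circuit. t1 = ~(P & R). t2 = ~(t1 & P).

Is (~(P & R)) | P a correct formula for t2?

No

t1 = ~(P & R)
t2 = ~(t1 & P) = ~((~(P & R)) & P)
At P=1, Q=0, R=0: circuit gives 0, formula gives 1.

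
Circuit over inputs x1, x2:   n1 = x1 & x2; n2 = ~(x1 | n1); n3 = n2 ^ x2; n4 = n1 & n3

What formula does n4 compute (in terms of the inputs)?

(x1 & x2) & ((~(x1 | (x1 & x2))) ^ x2)

n1 = x1 & x2
n2 = ~(x1 | n1) = ~(x1 | (x1 & x2))
n3 = n2 ^ x2 = (~(x1 | (x1 & x2))) ^ x2
n4 = n1 & n3 = (x1 & x2) & ((~(x1 | (x1 & x2))) ^ x2)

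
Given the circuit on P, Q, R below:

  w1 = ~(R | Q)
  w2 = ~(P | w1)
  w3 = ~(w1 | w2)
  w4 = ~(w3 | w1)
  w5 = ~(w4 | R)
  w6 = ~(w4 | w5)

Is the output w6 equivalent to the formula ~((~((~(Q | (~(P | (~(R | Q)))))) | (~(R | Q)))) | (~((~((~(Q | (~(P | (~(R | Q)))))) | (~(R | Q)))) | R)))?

No

w1 = ~(R | Q)
w2 = ~(P | w1) = ~(P | (~(R | Q)))
w3 = ~(w1 | w2) = ~((~(R | Q)) | (~(P | (~(R | Q)))))
w4 = ~(w3 | w1) = ~((~((~(R | Q)) | (~(P | (~(R | Q)))))) | (~(R | Q)))
w5 = ~(w4 | R) = ~((~((~((~(R | Q)) | (~(P | (~(R | Q)))))) | (~(R | Q)))) | R)
w6 = ~(w4 | w5) = ~((~((~((~(R | Q)) | (~(P | (~(R | Q)))))) | (~(R | Q)))) | (~((~((~((~(R | Q)) | (~(P | (~(R | Q)))))) | (~(R | Q)))) | R)))
At P=1, Q=1, R=1: circuit gives 1, formula gives 0.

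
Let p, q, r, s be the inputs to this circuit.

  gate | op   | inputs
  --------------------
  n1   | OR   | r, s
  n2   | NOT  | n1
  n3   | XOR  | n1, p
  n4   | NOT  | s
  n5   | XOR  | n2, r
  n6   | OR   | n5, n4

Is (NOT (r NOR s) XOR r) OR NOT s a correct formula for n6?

n1 = r OR s
n2 = NOT n1 = NOT (r OR s)
n4 = NOT s
n5 = n2 XOR r = NOT (r OR s) XOR r
n6 = n5 OR n4 = (NOT (r OR s) XOR r) OR NOT s
At p=0, q=0, r=0, s=1: circuit gives 0, formula gives 1.

No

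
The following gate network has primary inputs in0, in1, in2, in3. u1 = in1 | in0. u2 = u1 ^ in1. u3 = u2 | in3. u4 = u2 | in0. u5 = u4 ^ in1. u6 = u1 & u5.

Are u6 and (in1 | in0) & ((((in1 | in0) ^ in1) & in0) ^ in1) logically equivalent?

No

u1 = in1 | in0
u2 = u1 ^ in1 = (in1 | in0) ^ in1
u4 = u2 | in0 = ((in1 | in0) ^ in1) | in0
u5 = u4 ^ in1 = (((in1 | in0) ^ in1) | in0) ^ in1
u6 = u1 & u5 = (in1 | in0) & ((((in1 | in0) ^ in1) | in0) ^ in1)
At in0=1, in1=1, in2=0, in3=0: circuit gives 0, formula gives 1.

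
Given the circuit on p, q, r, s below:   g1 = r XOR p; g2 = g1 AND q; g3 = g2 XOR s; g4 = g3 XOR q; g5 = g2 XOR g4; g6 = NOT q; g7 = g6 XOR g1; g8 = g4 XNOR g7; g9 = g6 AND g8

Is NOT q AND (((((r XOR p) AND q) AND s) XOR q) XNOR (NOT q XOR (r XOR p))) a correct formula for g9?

No

g1 = r XOR p
g2 = g1 AND q = (r XOR p) AND q
g3 = g2 XOR s = ((r XOR p) AND q) XOR s
g4 = g3 XOR q = (((r XOR p) AND q) XOR s) XOR q
g6 = NOT q
g7 = g6 XOR g1 = NOT q XOR (r XOR p)
g8 = g4 XNOR g7 = ((((r XOR p) AND q) XOR s) XOR q) XNOR (NOT q XOR (r XOR p))
g9 = g6 AND g8 = NOT q AND (((((r XOR p) AND q) XOR s) XOR q) XNOR (NOT q XOR (r XOR p)))
At p=0, q=0, r=0, s=1: circuit gives 1, formula gives 0.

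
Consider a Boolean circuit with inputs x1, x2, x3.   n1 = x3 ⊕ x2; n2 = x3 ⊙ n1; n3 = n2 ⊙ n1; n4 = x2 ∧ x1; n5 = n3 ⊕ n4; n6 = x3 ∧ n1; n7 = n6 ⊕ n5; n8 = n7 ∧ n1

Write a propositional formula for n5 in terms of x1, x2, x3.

((x3 ⊙ (x3 ⊕ x2)) ⊙ (x3 ⊕ x2)) ⊕ (x2 ∧ x1)

n1 = x3 ⊕ x2
n2 = x3 ⊙ n1 = x3 ⊙ (x3 ⊕ x2)
n3 = n2 ⊙ n1 = (x3 ⊙ (x3 ⊕ x2)) ⊙ (x3 ⊕ x2)
n4 = x2 ∧ x1
n5 = n3 ⊕ n4 = ((x3 ⊙ (x3 ⊕ x2)) ⊙ (x3 ⊕ x2)) ⊕ (x2 ∧ x1)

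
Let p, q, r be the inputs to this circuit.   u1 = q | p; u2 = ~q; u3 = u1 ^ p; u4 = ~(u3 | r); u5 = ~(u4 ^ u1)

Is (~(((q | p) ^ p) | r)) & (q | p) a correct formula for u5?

No

u1 = q | p
u3 = u1 ^ p = (q | p) ^ p
u4 = ~(u3 | r) = ~(((q | p) ^ p) | r)
u5 = ~(u4 ^ u1) = ~((~(((q | p) ^ p) | r)) ^ (q | p))
At p=0, q=0, r=1: circuit gives 1, formula gives 0.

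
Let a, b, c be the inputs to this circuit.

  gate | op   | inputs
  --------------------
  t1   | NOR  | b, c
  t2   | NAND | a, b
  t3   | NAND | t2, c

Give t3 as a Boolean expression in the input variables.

(a NAND b) NAND c

t2 = a NAND b
t3 = t2 NAND c = (a NAND b) NAND c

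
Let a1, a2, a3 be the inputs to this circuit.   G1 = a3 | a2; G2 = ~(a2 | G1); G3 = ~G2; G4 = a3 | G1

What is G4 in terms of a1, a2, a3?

a3 | (a3 | a2)

G1 = a3 | a2
G4 = a3 | G1 = a3 | (a3 | a2)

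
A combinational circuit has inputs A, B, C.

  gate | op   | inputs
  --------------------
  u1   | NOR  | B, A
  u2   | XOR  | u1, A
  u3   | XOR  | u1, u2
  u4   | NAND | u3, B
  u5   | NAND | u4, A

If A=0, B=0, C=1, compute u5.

u1 = 0 NOR 0 = 1
u2 = 1 XOR 0 = 1
u3 = 1 XOR 1 = 0
u4 = 0 NAND 0 = 1
u5 = 1 NAND 0 = 1

1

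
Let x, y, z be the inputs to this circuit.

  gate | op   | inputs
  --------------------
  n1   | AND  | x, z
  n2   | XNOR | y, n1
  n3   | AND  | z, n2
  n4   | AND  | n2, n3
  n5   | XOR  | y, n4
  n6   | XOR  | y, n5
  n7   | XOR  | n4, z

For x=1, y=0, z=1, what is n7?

n1 = 1 AND 1 = 1
n2 = 0 XNOR 1 = 0
n3 = 1 AND 0 = 0
n4 = 0 AND 0 = 0
n7 = 0 XOR 1 = 1

1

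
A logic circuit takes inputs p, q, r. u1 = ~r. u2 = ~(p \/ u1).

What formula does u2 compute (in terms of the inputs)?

~(p \/ ~r)

u1 = ~r
u2 = ~(p \/ u1) = ~(p \/ ~r)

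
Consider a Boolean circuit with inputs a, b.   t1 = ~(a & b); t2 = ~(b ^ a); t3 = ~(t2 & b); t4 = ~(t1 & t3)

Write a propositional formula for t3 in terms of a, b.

t2 = ~(b ^ a)
t3 = ~(t2 & b) = ~((~(b ^ a)) & b)

~((~(b ^ a)) & b)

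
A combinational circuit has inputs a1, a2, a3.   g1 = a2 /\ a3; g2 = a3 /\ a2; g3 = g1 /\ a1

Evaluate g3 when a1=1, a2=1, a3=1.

g1 = 1 /\ 1 = 1
g3 = 1 /\ 1 = 1

1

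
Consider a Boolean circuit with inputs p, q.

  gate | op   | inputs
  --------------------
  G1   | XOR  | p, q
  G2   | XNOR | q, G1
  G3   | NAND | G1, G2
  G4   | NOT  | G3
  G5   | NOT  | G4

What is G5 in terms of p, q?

G1 = p XOR q
G2 = q XNOR G1 = q XNOR (p XOR q)
G3 = G1 NAND G2 = (p XOR q) NAND (q XNOR (p XOR q))
G4 = NOT G3 = NOT ((p XOR q) NAND (q XNOR (p XOR q)))
G5 = NOT G4 = NOT NOT ((p XOR q) NAND (q XNOR (p XOR q)))

NOT NOT ((p XOR q) NAND (q XNOR (p XOR q)))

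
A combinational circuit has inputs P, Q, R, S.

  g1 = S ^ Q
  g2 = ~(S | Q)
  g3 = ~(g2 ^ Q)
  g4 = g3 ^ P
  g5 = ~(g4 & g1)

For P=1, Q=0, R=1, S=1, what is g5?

g1 = 1 ^ 0 = 1
g2 = ~(1 | 0) = 0
g3 = ~(0 ^ 0) = 1
g4 = 1 ^ 1 = 0
g5 = ~(0 & 1) = 1

1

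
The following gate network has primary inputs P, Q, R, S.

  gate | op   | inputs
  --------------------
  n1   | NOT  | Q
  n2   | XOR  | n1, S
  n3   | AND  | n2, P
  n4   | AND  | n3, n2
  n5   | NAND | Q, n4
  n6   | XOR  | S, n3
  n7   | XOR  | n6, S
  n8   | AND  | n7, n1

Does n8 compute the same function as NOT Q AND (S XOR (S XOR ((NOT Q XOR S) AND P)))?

Yes

n1 = NOT Q
n2 = n1 XOR S = NOT Q XOR S
n3 = n2 AND P = (NOT Q XOR S) AND P
n6 = S XOR n3 = S XOR ((NOT Q XOR S) AND P)
n7 = n6 XOR S = (S XOR ((NOT Q XOR S) AND P)) XOR S
n8 = n7 AND n1 = ((S XOR ((NOT Q XOR S) AND P)) XOR S) AND NOT Q
At P=0, Q=0, R=0, S=0: circuit gives 0, formula gives 0.
At P=1, Q=0, R=0, S=0: circuit gives 1, formula gives 1.
Agrees on all 16 inputs.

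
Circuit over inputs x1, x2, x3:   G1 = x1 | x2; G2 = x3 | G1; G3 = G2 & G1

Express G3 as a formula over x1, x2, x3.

(x3 | (x1 | x2)) & (x1 | x2)

G1 = x1 | x2
G2 = x3 | G1 = x3 | (x1 | x2)
G3 = G2 & G1 = (x3 | (x1 | x2)) & (x1 | x2)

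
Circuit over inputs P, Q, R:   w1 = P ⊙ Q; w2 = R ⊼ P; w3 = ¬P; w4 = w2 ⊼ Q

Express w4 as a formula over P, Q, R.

w2 = R ⊼ P
w4 = w2 ⊼ Q = (R ⊼ P) ⊼ Q

(R ⊼ P) ⊼ Q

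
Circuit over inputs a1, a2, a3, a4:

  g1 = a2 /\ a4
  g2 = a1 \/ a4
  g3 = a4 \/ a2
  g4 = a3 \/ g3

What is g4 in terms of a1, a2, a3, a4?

a3 \/ (a4 \/ a2)

g3 = a4 \/ a2
g4 = a3 \/ g3 = a3 \/ (a4 \/ a2)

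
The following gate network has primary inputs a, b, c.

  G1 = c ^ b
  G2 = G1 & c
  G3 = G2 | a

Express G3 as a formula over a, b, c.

G1 = c ^ b
G2 = G1 & c = (c ^ b) & c
G3 = G2 | a = ((c ^ b) & c) | a

((c ^ b) & c) | a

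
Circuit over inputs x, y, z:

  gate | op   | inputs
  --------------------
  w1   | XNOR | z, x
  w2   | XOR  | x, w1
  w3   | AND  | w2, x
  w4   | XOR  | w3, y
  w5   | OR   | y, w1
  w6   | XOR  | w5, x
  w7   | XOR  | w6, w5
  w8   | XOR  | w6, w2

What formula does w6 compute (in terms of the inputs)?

w1 = z XNOR x
w5 = y OR w1 = y OR (z XNOR x)
w6 = w5 XOR x = (y OR (z XNOR x)) XOR x

(y OR (z XNOR x)) XOR x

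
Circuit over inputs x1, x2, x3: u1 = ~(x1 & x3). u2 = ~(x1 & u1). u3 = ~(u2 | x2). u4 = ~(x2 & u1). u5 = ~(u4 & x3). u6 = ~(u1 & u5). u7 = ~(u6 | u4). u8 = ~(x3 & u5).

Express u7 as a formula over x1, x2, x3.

u1 = ~(x1 & x3)
u4 = ~(x2 & u1) = ~(x2 & (~(x1 & x3)))
u5 = ~(u4 & x3) = ~((~(x2 & (~(x1 & x3)))) & x3)
u6 = ~(u1 & u5) = ~((~(x1 & x3)) & (~((~(x2 & (~(x1 & x3)))) & x3)))
u7 = ~(u6 | u4) = ~((~((~(x1 & x3)) & (~((~(x2 & (~(x1 & x3)))) & x3)))) | (~(x2 & (~(x1 & x3)))))

~((~((~(x1 & x3)) & (~((~(x2 & (~(x1 & x3)))) & x3)))) | (~(x2 & (~(x1 & x3)))))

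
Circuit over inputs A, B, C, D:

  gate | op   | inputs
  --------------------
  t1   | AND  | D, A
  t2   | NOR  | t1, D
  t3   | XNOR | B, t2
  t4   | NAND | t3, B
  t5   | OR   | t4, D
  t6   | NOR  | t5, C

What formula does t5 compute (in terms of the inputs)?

t1 = D AND A
t2 = t1 NOR D = (D AND A) NOR D
t3 = B XNOR t2 = B XNOR ((D AND A) NOR D)
t4 = t3 NAND B = (B XNOR ((D AND A) NOR D)) NAND B
t5 = t4 OR D = ((B XNOR ((D AND A) NOR D)) NAND B) OR D

((B XNOR ((D AND A) NOR D)) NAND B) OR D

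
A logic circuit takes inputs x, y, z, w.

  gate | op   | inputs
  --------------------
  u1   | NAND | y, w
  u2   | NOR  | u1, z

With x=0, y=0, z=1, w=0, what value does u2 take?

u1 = 0 NAND 0 = 1
u2 = 1 NOR 1 = 0

0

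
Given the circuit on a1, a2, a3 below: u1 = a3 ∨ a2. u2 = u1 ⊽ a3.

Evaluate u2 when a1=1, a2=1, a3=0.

0

u1 = 0 ∨ 1 = 1
u2 = 1 ⊽ 0 = 0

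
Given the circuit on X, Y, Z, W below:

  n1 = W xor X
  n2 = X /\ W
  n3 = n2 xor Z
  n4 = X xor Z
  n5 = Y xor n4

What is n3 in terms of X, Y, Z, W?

n2 = X /\ W
n3 = n2 xor Z = (X /\ W) xor Z

(X /\ W) xor Z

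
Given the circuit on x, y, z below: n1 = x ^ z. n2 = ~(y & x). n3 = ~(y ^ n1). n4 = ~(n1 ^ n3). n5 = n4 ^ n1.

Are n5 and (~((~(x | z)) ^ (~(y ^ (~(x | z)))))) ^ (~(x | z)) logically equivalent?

n1 = x ^ z
n3 = ~(y ^ n1) = ~(y ^ (x ^ z))
n4 = ~(n1 ^ n3) = ~((x ^ z) ^ (~(y ^ (x ^ z))))
n5 = n4 ^ n1 = (~((x ^ z) ^ (~(y ^ (x ^ z))))) ^ (x ^ z)
At x=0, y=0, z=0: circuit gives 0, formula gives 1.

No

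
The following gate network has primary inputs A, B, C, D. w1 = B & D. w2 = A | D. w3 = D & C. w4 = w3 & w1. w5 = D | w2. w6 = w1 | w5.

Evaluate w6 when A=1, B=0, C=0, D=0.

w1 = 0 & 0 = 0
w2 = 1 | 0 = 1
w5 = 0 | 1 = 1
w6 = 0 | 1 = 1

1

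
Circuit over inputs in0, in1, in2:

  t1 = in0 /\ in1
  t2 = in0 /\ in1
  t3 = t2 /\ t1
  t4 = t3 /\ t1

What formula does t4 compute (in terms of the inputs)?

t1 = in0 /\ in1
t2 = in0 /\ in1
t3 = t2 /\ t1 = (in0 /\ in1) /\ (in0 /\ in1)
t4 = t3 /\ t1 = ((in0 /\ in1) /\ (in0 /\ in1)) /\ (in0 /\ in1)

((in0 /\ in1) /\ (in0 /\ in1)) /\ (in0 /\ in1)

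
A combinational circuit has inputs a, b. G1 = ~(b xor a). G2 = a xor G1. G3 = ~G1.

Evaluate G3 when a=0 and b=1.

1

G1 = ~(1 xor 0) = 0
G3 = ~0 = 1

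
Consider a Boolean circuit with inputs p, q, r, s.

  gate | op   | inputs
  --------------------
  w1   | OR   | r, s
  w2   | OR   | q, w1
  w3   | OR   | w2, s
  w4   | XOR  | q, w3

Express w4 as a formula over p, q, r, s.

w1 = r OR s
w2 = q OR w1 = q OR (r OR s)
w3 = w2 OR s = (q OR (r OR s)) OR s
w4 = q XOR w3 = q XOR ((q OR (r OR s)) OR s)

q XOR ((q OR (r OR s)) OR s)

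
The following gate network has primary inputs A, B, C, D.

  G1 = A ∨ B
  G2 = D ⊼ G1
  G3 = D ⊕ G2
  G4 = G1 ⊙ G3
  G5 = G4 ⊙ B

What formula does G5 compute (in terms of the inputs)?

G1 = A ∨ B
G2 = D ⊼ G1 = D ⊼ (A ∨ B)
G3 = D ⊕ G2 = D ⊕ (D ⊼ (A ∨ B))
G4 = G1 ⊙ G3 = (A ∨ B) ⊙ (D ⊕ (D ⊼ (A ∨ B)))
G5 = G4 ⊙ B = ((A ∨ B) ⊙ (D ⊕ (D ⊼ (A ∨ B)))) ⊙ B

((A ∨ B) ⊙ (D ⊕ (D ⊼ (A ∨ B)))) ⊙ B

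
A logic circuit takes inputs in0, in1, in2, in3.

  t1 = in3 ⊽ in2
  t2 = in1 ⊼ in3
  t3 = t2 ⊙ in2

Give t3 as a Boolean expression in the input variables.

(in1 ⊼ in3) ⊙ in2

t2 = in1 ⊼ in3
t3 = t2 ⊙ in2 = (in1 ⊼ in3) ⊙ in2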